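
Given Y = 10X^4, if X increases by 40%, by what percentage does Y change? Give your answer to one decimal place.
284.2%

For Y = 10X^4:
If X → X(1 + 0.4)
Then Y → Y · (1 + 0.4)^4
     = Y · 3.8416

Percentage change = ((1 + 0.4)^4 − 1) × 100% ≈ 284.2%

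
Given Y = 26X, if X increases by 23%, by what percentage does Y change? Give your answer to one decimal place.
23.0%

For Y = 26X:
If X → X(1 + 0.23)
Then Y → Y · (1 + 0.23)^1
     = Y · 1.2300

Percentage change = ((1 + 0.23)^1 − 1) × 100% = 23.0%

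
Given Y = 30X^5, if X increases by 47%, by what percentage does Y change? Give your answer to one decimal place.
586.4%

For Y = 30X^5:
If X → X(1 + 0.47)
Then Y → Y · (1 + 0.47)^5
     ≈ Y · 6.8641

Percentage change = ((1 + 0.47)^5 − 1) × 100% ≈ 586.4%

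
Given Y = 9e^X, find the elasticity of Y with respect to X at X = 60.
Elasticity = 60

Elasticity = (dY/dX) · (X/Y)

dY/dX = 9·e^X
At X = 60: dY/dX = 9·e^60, Y = 9·e^60

Elasticity = (9·e^60) · (60 / (9·e^60)) = 60

Interpretation: for a small percentage change in X, the percentage change in Y is approximately 60.00 times as large.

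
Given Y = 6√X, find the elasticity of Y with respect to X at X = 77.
Elasticity = 1/2

Elasticity = (dY/dX) · (X/Y)

dY/dX = 3/√X
At X = 77: dY/dX = 3·√77/77, Y = 6·√77

Elasticity = (3·√77/77) · (77 / (6·√77)) = 1/2

Interpretation: for a small percentage change in X, the percentage change in Y is approximately 0.50 times as large.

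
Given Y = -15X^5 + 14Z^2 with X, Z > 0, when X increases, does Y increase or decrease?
Y decreases

Taking the partial derivative:
∂Y/∂X = -75X^4

∂Y/∂X = -75X^4 < 0 (assuming positive values)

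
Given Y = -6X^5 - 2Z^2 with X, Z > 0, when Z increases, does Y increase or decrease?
Y decreases

Taking the partial derivative:
∂Y/∂Z = -4Z

∂Y/∂Z = -4Z < 0 (assuming positive values)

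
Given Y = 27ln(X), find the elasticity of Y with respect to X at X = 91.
Elasticity = 1/ln(91) ≈ 0.2217

Elasticity = (dY/dX) · (X/Y)

dY/dX = 27/X
At X = 91: dY/dX = 27/91, Y = 27·ln(91)

Elasticity = (27/91) · (91 / (27·ln(91))) = 1/ln(91) ≈ 0.2217

Interpretation: for a small percentage change in X, the percentage change in Y is approximately 0.22 times as large.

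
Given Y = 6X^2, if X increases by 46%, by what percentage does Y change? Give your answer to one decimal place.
113.2%

For Y = 6X^2:
If X → X(1 + 0.46)
Then Y → Y · (1 + 0.46)^2
     = Y · 2.1316

Percentage change = ((1 + 0.46)^2 − 1) × 100% ≈ 113.2%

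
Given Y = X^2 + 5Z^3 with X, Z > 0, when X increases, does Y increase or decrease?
Y increases

Taking the partial derivative:
∂Y/∂X = 2X

∂Y/∂X = 2X > 0 (assuming positive values)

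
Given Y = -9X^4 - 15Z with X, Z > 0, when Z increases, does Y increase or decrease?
Y decreases

Taking the partial derivative:
∂Y/∂Z = -15

∂Y/∂Z = -15 < 0 (assuming positive values)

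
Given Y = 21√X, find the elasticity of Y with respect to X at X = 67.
Elasticity = 1/2

Elasticity = (dY/dX) · (X/Y)

dY/dX = 21/(2·√X)
At X = 67: dY/dX = 21·√67/134, Y = 21·√67

Elasticity = (21·√67/134) · (67 / (21·√67)) = 1/2

Interpretation: for a small percentage change in X, the percentage change in Y is approximately 0.50 times as large.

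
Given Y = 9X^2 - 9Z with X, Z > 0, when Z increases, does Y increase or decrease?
Y decreases

Taking the partial derivative:
∂Y/∂Z = -9

∂Y/∂Z = -9 < 0 (assuming positive values)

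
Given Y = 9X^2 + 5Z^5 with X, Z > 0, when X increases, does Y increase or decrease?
Y increases

Taking the partial derivative:
∂Y/∂X = 18X

∂Y/∂X = 18X > 0 (assuming positive values)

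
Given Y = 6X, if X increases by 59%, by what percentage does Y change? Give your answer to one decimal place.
59.0%

For Y = 6X:
If X → X(1 + 0.59)
Then Y → Y · (1 + 0.59)^1
     = Y · 1.5900

Percentage change = ((1 + 0.59)^1 − 1) × 100% = 59.0%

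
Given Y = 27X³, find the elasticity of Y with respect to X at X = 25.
Elasticity = 3

Elasticity = (dY/dX) · (X/Y)

dY/dX = 81·X²
At X = 25: dY/dX = 50625, Y = 421875

Elasticity = 50625 · (25 / 421875) = 3

Interpretation: for a small percentage change in X, the percentage change in Y is approximately 3.00 times as large.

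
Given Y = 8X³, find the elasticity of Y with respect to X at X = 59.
Elasticity = 3

Elasticity = (dY/dX) · (X/Y)

dY/dX = 24·X²
At X = 59: dY/dX = 83544, Y = 1643032

Elasticity = 83544 · (59 / 1643032) = 3

Interpretation: for a small percentage change in X, the percentage change in Y is approximately 3.00 times as large.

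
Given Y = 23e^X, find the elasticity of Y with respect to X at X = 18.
Elasticity = 18

Elasticity = (dY/dX) · (X/Y)

dY/dX = 23·e^X
At X = 18: dY/dX = 23·e^18, Y = 23·e^18

Elasticity = (23·e^18) · (18 / (23·e^18)) = 18

Interpretation: for a small percentage change in X, the percentage change in Y is approximately 18.00 times as large.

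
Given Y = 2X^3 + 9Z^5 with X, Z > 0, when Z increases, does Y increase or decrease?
Y increases

Taking the partial derivative:
∂Y/∂Z = 45Z^4

∂Y/∂Z = 45Z^4 > 0 (assuming positive values)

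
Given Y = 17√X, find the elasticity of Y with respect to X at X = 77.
Elasticity = 1/2

Elasticity = (dY/dX) · (X/Y)

dY/dX = 17/(2·√X)
At X = 77: dY/dX = 17·√77/154, Y = 17·√77

Elasticity = (17·√77/154) · (77 / (17·√77)) = 1/2

Interpretation: for a small percentage change in X, the percentage change in Y is approximately 0.50 times as large.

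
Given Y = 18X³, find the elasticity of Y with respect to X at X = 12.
Elasticity = 3

Elasticity = (dY/dX) · (X/Y)

dY/dX = 54·X²
At X = 12: dY/dX = 7776, Y = 31104

Elasticity = 7776 · (12 / 31104) = 3

Interpretation: for a small percentage change in X, the percentage change in Y is approximately 3.00 times as large.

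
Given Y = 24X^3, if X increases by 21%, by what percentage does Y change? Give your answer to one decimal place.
77.2%

For Y = 24X^3:
If X → X(1 + 0.21)
Then Y → Y · (1 + 0.21)^3
     ≈ Y · 1.7716

Percentage change = ((1 + 0.21)^3 − 1) × 100% ≈ 77.2%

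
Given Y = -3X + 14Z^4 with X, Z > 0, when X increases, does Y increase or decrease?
Y decreases

Taking the partial derivative:
∂Y/∂X = -3

∂Y/∂X = -3 < 0 (assuming positive values)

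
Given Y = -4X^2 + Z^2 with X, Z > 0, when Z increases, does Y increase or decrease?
Y increases

Taking the partial derivative:
∂Y/∂Z = 2Z

∂Y/∂Z = 2Z > 0 (assuming positive values)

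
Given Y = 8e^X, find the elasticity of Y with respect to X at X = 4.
Elasticity = 4

Elasticity = (dY/dX) · (X/Y)

dY/dX = 8·e^X
At X = 4: dY/dX = 8·e^4, Y = 8·e^4

Elasticity = (8·e^4) · (4 / (8·e^4)) = 4

Interpretation: for a small percentage change in X, the percentage change in Y is approximately 4.00 times as large.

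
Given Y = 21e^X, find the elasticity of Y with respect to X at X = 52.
Elasticity = 52

Elasticity = (dY/dX) · (X/Y)

dY/dX = 21·e^X
At X = 52: dY/dX = 21·e^52, Y = 21·e^52

Elasticity = (21·e^52) · (52 / (21·e^52)) = 52

Interpretation: for a small percentage change in X, the percentage change in Y is approximately 52.00 times as large.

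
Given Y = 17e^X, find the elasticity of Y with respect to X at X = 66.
Elasticity = 66

Elasticity = (dY/dX) · (X/Y)

dY/dX = 17·e^X
At X = 66: dY/dX = 17·e^66, Y = 17·e^66

Elasticity = (17·e^66) · (66 / (17·e^66)) = 66

Interpretation: for a small percentage change in X, the percentage change in Y is approximately 66.00 times as large.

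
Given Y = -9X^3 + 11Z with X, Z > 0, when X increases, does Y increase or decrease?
Y decreases

Taking the partial derivative:
∂Y/∂X = -27X^2

∂Y/∂X = -27X^2 < 0 (assuming positive values)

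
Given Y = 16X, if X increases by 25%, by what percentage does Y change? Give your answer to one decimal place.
25.0%

For Y = 16X:
If X → X(1 + 0.25)
Then Y → Y · (1 + 0.25)^1
     = Y · 1.2500

Percentage change = ((1 + 0.25)^1 − 1) × 100% = 25.0%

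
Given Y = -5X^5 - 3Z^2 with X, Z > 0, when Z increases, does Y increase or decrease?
Y decreases

Taking the partial derivative:
∂Y/∂Z = -6Z

∂Y/∂Z = -6Z < 0 (assuming positive values)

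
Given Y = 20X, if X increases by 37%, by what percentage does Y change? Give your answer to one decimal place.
37.0%

For Y = 20X:
If X → X(1 + 0.37)
Then Y → Y · (1 + 0.37)^1
     = Y · 1.3700

Percentage change = ((1 + 0.37)^1 − 1) × 100% = 37.0%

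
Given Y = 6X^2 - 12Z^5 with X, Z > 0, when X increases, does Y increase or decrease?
Y increases

Taking the partial derivative:
∂Y/∂X = 12X

∂Y/∂X = 12X > 0 (assuming positive values)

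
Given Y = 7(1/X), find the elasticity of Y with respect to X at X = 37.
Elasticity = -1

Elasticity = (dY/dX) · (X/Y)

dY/dX = -7/X²
At X = 37: dY/dX = -7/1369, Y = 7/37

Elasticity = (-7/1369) · (37 / (7/37)) = -1

Interpretation: for a small percentage change in X, the percentage change in Y is approximately -1.00 times as large.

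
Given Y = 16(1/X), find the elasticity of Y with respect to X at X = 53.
Elasticity = -1

Elasticity = (dY/dX) · (X/Y)

dY/dX = -16/X²
At X = 53: dY/dX = -16/2809, Y = 16/53

Elasticity = (-16/2809) · (53 / (16/53)) = -1

Interpretation: for a small percentage change in X, the percentage change in Y is approximately -1.00 times as large.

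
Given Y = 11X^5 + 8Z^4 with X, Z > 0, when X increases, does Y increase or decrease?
Y increases

Taking the partial derivative:
∂Y/∂X = 55X^4

∂Y/∂X = 55X^4 > 0 (assuming positive values)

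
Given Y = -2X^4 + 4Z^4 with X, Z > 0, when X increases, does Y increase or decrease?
Y decreases

Taking the partial derivative:
∂Y/∂X = -8X^3

∂Y/∂X = -8X^3 < 0 (assuming positive values)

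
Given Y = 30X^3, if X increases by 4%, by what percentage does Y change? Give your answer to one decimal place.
12.5%

For Y = 30X^3:
If X → X(1 + 0.04)
Then Y → Y · (1 + 0.04)^3
     ≈ Y · 1.1249

Percentage change = ((1 + 0.04)^3 − 1) × 100% ≈ 12.5%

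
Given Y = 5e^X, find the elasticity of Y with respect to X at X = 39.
Elasticity = 39

Elasticity = (dY/dX) · (X/Y)

dY/dX = 5·e^X
At X = 39: dY/dX = 5·e^39, Y = 5·e^39

Elasticity = (5·e^39) · (39 / (5·e^39)) = 39

Interpretation: for a small percentage change in X, the percentage change in Y is approximately 39.00 times as large.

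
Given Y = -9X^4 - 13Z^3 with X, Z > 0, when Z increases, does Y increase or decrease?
Y decreases

Taking the partial derivative:
∂Y/∂Z = -39Z^2

∂Y/∂Z = -39Z^2 < 0 (assuming positive values)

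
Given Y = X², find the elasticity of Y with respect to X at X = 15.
Elasticity = 2

Elasticity = (dY/dX) · (X/Y)

dY/dX = 2·X
At X = 15: dY/dX = 30, Y = 225

Elasticity = 30 · (15 / 225) = 2

Interpretation: for a small percentage change in X, the percentage change in Y is approximately 2.00 times as large.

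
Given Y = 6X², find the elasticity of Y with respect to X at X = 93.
Elasticity = 2

Elasticity = (dY/dX) · (X/Y)

dY/dX = 12·X
At X = 93: dY/dX = 1116, Y = 51894

Elasticity = 1116 · (93 / 51894) = 2

Interpretation: for a small percentage change in X, the percentage change in Y is approximately 2.00 times as large.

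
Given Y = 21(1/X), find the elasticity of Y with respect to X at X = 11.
Elasticity = -1

Elasticity = (dY/dX) · (X/Y)

dY/dX = -21/X²
At X = 11: dY/dX = -21/121, Y = 21/11

Elasticity = (-21/121) · (11 / (21/11)) = -1

Interpretation: for a small percentage change in X, the percentage change in Y is approximately -1.00 times as large.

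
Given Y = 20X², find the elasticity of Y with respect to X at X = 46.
Elasticity = 2

Elasticity = (dY/dX) · (X/Y)

dY/dX = 40·X
At X = 46: dY/dX = 1840, Y = 42320

Elasticity = 1840 · (46 / 42320) = 2

Interpretation: for a small percentage change in X, the percentage change in Y is approximately 2.00 times as large.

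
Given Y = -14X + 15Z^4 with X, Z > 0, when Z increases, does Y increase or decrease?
Y increases

Taking the partial derivative:
∂Y/∂Z = 60Z^3

∂Y/∂Z = 60Z^3 > 0 (assuming positive values)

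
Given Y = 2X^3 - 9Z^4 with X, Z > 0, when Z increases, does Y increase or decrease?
Y decreases

Taking the partial derivative:
∂Y/∂Z = -36Z^3

∂Y/∂Z = -36Z^3 < 0 (assuming positive values)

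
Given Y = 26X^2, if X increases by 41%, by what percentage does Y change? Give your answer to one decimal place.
98.8%

For Y = 26X^2:
If X → X(1 + 0.41)
Then Y → Y · (1 + 0.41)^2
     = Y · 1.9881

Percentage change = ((1 + 0.41)^2 − 1) × 100% ≈ 98.8%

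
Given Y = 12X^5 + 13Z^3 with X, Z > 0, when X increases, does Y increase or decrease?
Y increases

Taking the partial derivative:
∂Y/∂X = 60X^4

∂Y/∂X = 60X^4 > 0 (assuming positive values)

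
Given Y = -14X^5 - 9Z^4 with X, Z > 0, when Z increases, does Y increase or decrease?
Y decreases

Taking the partial derivative:
∂Y/∂Z = -36Z^3

∂Y/∂Z = -36Z^3 < 0 (assuming positive values)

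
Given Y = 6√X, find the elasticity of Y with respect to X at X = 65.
Elasticity = 1/2

Elasticity = (dY/dX) · (X/Y)

dY/dX = 3/√X
At X = 65: dY/dX = 3·√65/65, Y = 6·√65

Elasticity = (3·√65/65) · (65 / (6·√65)) = 1/2

Interpretation: for a small percentage change in X, the percentage change in Y is approximately 0.50 times as large.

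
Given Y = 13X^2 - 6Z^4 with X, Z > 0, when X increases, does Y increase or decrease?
Y increases

Taking the partial derivative:
∂Y/∂X = 26X

∂Y/∂X = 26X > 0 (assuming positive values)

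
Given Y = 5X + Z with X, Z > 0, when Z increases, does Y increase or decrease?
Y increases

Taking the partial derivative:
∂Y/∂Z = 1

∂Y/∂Z = 1 > 0 (assuming positive values)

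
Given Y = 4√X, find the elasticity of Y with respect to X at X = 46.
Elasticity = 1/2

Elasticity = (dY/dX) · (X/Y)

dY/dX = 2/√X
At X = 46: dY/dX = √46/23, Y = 4·√46

Elasticity = (√46/23) · (46 / (4·√46)) = 1/2

Interpretation: for a small percentage change in X, the percentage change in Y is approximately 0.50 times as large.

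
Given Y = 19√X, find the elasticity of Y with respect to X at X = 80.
Elasticity = 1/2

Elasticity = (dY/dX) · (X/Y)

dY/dX = 19/(2·√X)
At X = 80: dY/dX = 19·√5/40, Y = 76·√5

Elasticity = (19·√5/40) · (80 / (76·√5)) = 1/2

Interpretation: for a small percentage change in X, the percentage change in Y is approximately 0.50 times as large.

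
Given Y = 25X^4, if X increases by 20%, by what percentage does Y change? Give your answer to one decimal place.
107.4%

For Y = 25X^4:
If X → X(1 + 0.2)
Then Y → Y · (1 + 0.2)^4
     = Y · 2.0736

Percentage change = ((1 + 0.2)^4 − 1) × 100% ≈ 107.4%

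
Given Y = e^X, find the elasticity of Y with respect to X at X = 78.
Elasticity = 78

Elasticity = (dY/dX) · (X/Y)

dY/dX = e^X
At X = 78: dY/dX = e^78, Y = e^78

Elasticity = (e^78) · (78 / (e^78)) = 78

Interpretation: for a small percentage change in X, the percentage change in Y is approximately 78.00 times as large.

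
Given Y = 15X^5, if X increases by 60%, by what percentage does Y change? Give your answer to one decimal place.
948.6%

For Y = 15X^5:
If X → X(1 + 0.6)
Then Y → Y · (1 + 0.6)^5
     ≈ Y · 10.4858

Percentage change = ((1 + 0.6)^5 − 1) × 100% ≈ 948.6%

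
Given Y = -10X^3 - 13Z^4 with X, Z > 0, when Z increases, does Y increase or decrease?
Y decreases

Taking the partial derivative:
∂Y/∂Z = -52Z^3

∂Y/∂Z = -52Z^3 < 0 (assuming positive values)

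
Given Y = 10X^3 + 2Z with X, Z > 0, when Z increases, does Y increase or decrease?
Y increases

Taking the partial derivative:
∂Y/∂Z = 2

∂Y/∂Z = 2 > 0 (assuming positive values)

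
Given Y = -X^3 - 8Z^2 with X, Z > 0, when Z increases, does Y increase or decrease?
Y decreases

Taking the partial derivative:
∂Y/∂Z = -16Z

∂Y/∂Z = -16Z < 0 (assuming positive values)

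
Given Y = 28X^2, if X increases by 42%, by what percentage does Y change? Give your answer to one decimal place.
101.6%

For Y = 28X^2:
If X → X(1 + 0.42)
Then Y → Y · (1 + 0.42)^2
     = Y · 2.0164

Percentage change = ((1 + 0.42)^2 − 1) × 100% ≈ 101.6%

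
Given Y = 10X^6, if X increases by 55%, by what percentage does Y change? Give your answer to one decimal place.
1286.7%

For Y = 10X^6:
If X → X(1 + 0.55)
Then Y → Y · (1 + 0.55)^6
     ≈ Y · 13.8672

Percentage change = ((1 + 0.55)^6 − 1) × 100% ≈ 1286.7%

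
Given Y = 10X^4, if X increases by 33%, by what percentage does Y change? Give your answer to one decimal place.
212.9%

For Y = 10X^4:
If X → X(1 + 0.33)
Then Y → Y · (1 + 0.33)^4
     ≈ Y · 3.1290

Percentage change = ((1 + 0.33)^4 − 1) × 100% ≈ 212.9%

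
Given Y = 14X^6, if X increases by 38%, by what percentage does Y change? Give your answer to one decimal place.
590.7%

For Y = 14X^6:
If X → X(1 + 0.38)
Then Y → Y · (1 + 0.38)^6
     ≈ Y · 6.9068

Percentage change = ((1 + 0.38)^6 − 1) × 100% ≈ 590.7%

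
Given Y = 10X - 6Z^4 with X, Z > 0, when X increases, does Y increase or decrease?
Y increases

Taking the partial derivative:
∂Y/∂X = 10

∂Y/∂X = 10 > 0 (assuming positive values)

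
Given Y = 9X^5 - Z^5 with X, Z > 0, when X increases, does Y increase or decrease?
Y increases

Taking the partial derivative:
∂Y/∂X = 45X^4

∂Y/∂X = 45X^4 > 0 (assuming positive values)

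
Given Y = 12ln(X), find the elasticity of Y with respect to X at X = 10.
Elasticity = 1/ln(10) ≈ 0.4343

Elasticity = (dY/dX) · (X/Y)

dY/dX = 12/X
At X = 10: dY/dX = 6/5, Y = 12·ln(10)

Elasticity = (6/5) · (10 / (12·ln(10))) = 1/ln(10) ≈ 0.4343

Interpretation: for a small percentage change in X, the percentage change in Y is approximately 0.43 times as large.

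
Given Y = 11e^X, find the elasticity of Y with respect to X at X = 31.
Elasticity = 31

Elasticity = (dY/dX) · (X/Y)

dY/dX = 11·e^X
At X = 31: dY/dX = 11·e^31, Y = 11·e^31

Elasticity = (11·e^31) · (31 / (11·e^31)) = 31

Interpretation: for a small percentage change in X, the percentage change in Y is approximately 31.00 times as large.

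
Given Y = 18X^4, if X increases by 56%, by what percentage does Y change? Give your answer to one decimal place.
492.2%

For Y = 18X^4:
If X → X(1 + 0.56)
Then Y → Y · (1 + 0.56)^4
     ≈ Y · 5.9224

Percentage change = ((1 + 0.56)^4 − 1) × 100% ≈ 492.2%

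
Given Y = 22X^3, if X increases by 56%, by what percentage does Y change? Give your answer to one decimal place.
279.6%

For Y = 22X^3:
If X → X(1 + 0.56)
Then Y → Y · (1 + 0.56)^3
     ≈ Y · 3.7964

Percentage change = ((1 + 0.56)^3 − 1) × 100% ≈ 279.6%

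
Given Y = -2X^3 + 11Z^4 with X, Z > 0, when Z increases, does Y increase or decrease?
Y increases

Taking the partial derivative:
∂Y/∂Z = 44Z^3

∂Y/∂Z = 44Z^3 > 0 (assuming positive values)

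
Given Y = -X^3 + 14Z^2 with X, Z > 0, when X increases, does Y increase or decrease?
Y decreases

Taking the partial derivative:
∂Y/∂X = -3X^2

∂Y/∂X = -3X^2 < 0 (assuming positive values)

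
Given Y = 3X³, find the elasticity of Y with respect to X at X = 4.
Elasticity = 3

Elasticity = (dY/dX) · (X/Y)

dY/dX = 9·X²
At X = 4: dY/dX = 144, Y = 192

Elasticity = 144 · (4 / 192) = 3

Interpretation: for a small percentage change in X, the percentage change in Y is approximately 3.00 times as large.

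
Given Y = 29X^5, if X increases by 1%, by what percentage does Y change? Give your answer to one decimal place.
5.1%

For Y = 29X^5:
If X → X(1 + 0.01)
Then Y → Y · (1 + 0.01)^5
     ≈ Y · 1.0510

Percentage change = ((1 + 0.01)^5 − 1) × 100% ≈ 5.1%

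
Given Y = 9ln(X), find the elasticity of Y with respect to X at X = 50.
Elasticity = 1/ln(50) ≈ 0.2556

Elasticity = (dY/dX) · (X/Y)

dY/dX = 9/X
At X = 50: dY/dX = 9/50, Y = 9·ln(50)

Elasticity = (9/50) · (50 / (9·ln(50))) = 1/ln(50) ≈ 0.2556

Interpretation: for a small percentage change in X, the percentage change in Y is approximately 0.26 times as large.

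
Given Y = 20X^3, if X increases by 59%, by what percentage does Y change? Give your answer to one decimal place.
302.0%

For Y = 20X^3:
If X → X(1 + 0.59)
Then Y → Y · (1 + 0.59)^3
     ≈ Y · 4.0197

Percentage change = ((1 + 0.59)^3 − 1) × 100% ≈ 302.0%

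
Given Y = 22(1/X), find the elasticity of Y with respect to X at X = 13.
Elasticity = -1

Elasticity = (dY/dX) · (X/Y)

dY/dX = -22/X²
At X = 13: dY/dX = -22/169, Y = 22/13

Elasticity = (-22/169) · (13 / (22/13)) = -1

Interpretation: for a small percentage change in X, the percentage change in Y is approximately -1.00 times as large.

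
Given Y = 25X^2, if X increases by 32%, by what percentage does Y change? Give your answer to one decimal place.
74.2%

For Y = 25X^2:
If X → X(1 + 0.32)
Then Y → Y · (1 + 0.32)^2
     = Y · 1.7424

Percentage change = ((1 + 0.32)^2 − 1) × 100% ≈ 74.2%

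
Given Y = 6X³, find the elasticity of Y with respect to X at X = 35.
Elasticity = 3

Elasticity = (dY/dX) · (X/Y)

dY/dX = 18·X²
At X = 35: dY/dX = 22050, Y = 257250

Elasticity = 22050 · (35 / 257250) = 3

Interpretation: for a small percentage change in X, the percentage change in Y is approximately 3.00 times as large.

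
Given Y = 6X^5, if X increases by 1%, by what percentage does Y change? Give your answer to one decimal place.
5.1%

For Y = 6X^5:
If X → X(1 + 0.01)
Then Y → Y · (1 + 0.01)^5
     ≈ Y · 1.0510

Percentage change = ((1 + 0.01)^5 − 1) × 100% ≈ 5.1%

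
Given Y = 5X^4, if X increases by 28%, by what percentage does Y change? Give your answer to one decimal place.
168.4%

For Y = 5X^4:
If X → X(1 + 0.28)
Then Y → Y · (1 + 0.28)^4
     ≈ Y · 2.6844

Percentage change = ((1 + 0.28)^4 − 1) × 100% ≈ 168.4%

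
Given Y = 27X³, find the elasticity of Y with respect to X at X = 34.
Elasticity = 3

Elasticity = (dY/dX) · (X/Y)

dY/dX = 81·X²
At X = 34: dY/dX = 93636, Y = 1061208

Elasticity = 93636 · (34 / 1061208) = 3

Interpretation: for a small percentage change in X, the percentage change in Y is approximately 3.00 times as large.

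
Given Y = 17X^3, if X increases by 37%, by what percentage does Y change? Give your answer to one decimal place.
157.1%

For Y = 17X^3:
If X → X(1 + 0.37)
Then Y → Y · (1 + 0.37)^3
     ≈ Y · 2.5714

Percentage change = ((1 + 0.37)^3 − 1) × 100% ≈ 157.1%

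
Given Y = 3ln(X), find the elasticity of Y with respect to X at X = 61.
Elasticity = 1/ln(61) ≈ 0.2433

Elasticity = (dY/dX) · (X/Y)

dY/dX = 3/X
At X = 61: dY/dX = 3/61, Y = 3·ln(61)

Elasticity = (3/61) · (61 / (3·ln(61))) = 1/ln(61) ≈ 0.2433

Interpretation: for a small percentage change in X, the percentage change in Y is approximately 0.24 times as large.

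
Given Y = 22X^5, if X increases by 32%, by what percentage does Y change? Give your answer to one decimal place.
300.7%

For Y = 22X^5:
If X → X(1 + 0.32)
Then Y → Y · (1 + 0.32)^5
     ≈ Y · 4.0075

Percentage change = ((1 + 0.32)^5 − 1) × 100% ≈ 300.7%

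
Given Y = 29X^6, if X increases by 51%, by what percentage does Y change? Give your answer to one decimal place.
1085.4%

For Y = 29X^6:
If X → X(1 + 0.51)
Then Y → Y · (1 + 0.51)^6
     ≈ Y · 11.8539

Percentage change = ((1 + 0.51)^6 − 1) × 100% ≈ 1085.4%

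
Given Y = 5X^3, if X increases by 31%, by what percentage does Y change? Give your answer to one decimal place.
124.8%

For Y = 5X^3:
If X → X(1 + 0.31)
Then Y → Y · (1 + 0.31)^3
     ≈ Y · 2.2481

Percentage change = ((1 + 0.31)^3 − 1) × 100% ≈ 124.8%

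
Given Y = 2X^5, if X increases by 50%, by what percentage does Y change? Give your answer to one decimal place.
659.4%

For Y = 2X^5:
If X → X(1 + 0.5)
Then Y → Y · (1 + 0.5)^5
     ≈ Y · 7.5938

Percentage change = ((1 + 0.5)^5 − 1) × 100% ≈ 659.4%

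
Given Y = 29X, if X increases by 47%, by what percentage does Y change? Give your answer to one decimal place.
47.0%

For Y = 29X:
If X → X(1 + 0.47)
Then Y → Y · (1 + 0.47)^1
     = Y · 1.4700

Percentage change = ((1 + 0.47)^1 − 1) × 100% = 47.0%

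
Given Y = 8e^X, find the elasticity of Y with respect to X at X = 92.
Elasticity = 92

Elasticity = (dY/dX) · (X/Y)

dY/dX = 8·e^X
At X = 92: dY/dX = 8·e^92, Y = 8·e^92

Elasticity = (8·e^92) · (92 / (8·e^92)) = 92

Interpretation: for a small percentage change in X, the percentage change in Y is approximately 92.00 times as large.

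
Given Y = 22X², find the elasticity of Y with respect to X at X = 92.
Elasticity = 2

Elasticity = (dY/dX) · (X/Y)

dY/dX = 44·X
At X = 92: dY/dX = 4048, Y = 186208

Elasticity = 4048 · (92 / 186208) = 2

Interpretation: for a small percentage change in X, the percentage change in Y is approximately 2.00 times as large.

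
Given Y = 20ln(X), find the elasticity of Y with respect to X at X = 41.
Elasticity = 1/ln(41) ≈ 0.2693

Elasticity = (dY/dX) · (X/Y)

dY/dX = 20/X
At X = 41: dY/dX = 20/41, Y = 20·ln(41)

Elasticity = (20/41) · (41 / (20·ln(41))) = 1/ln(41) ≈ 0.2693

Interpretation: for a small percentage change in X, the percentage change in Y is approximately 0.27 times as large.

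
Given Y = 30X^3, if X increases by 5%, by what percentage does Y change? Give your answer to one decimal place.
15.8%

For Y = 30X^3:
If X → X(1 + 0.05)
Then Y → Y · (1 + 0.05)^3
     ≈ Y · 1.1576

Percentage change = ((1 + 0.05)^3 − 1) × 100% ≈ 15.8%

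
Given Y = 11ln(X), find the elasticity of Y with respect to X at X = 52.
Elasticity = 1/ln(52) ≈ 0.2531

Elasticity = (dY/dX) · (X/Y)

dY/dX = 11/X
At X = 52: dY/dX = 11/52, Y = 11·ln(52)

Elasticity = (11/52) · (52 / (11·ln(52))) = 1/ln(52) ≈ 0.2531

Interpretation: for a small percentage change in X, the percentage change in Y is approximately 0.25 times as large.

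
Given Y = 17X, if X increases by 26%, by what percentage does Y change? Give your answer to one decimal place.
26.0%

For Y = 17X:
If X → X(1 + 0.26)
Then Y → Y · (1 + 0.26)^1
     = Y · 1.2600

Percentage change = ((1 + 0.26)^1 − 1) × 100% = 26.0%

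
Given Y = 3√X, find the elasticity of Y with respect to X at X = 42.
Elasticity = 1/2

Elasticity = (dY/dX) · (X/Y)

dY/dX = 3/(2·√X)
At X = 42: dY/dX = √42/28, Y = 3·√42

Elasticity = (√42/28) · (42 / (3·√42)) = 1/2

Interpretation: for a small percentage change in X, the percentage change in Y is approximately 0.50 times as large.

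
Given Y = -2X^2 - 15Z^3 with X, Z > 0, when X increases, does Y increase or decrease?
Y decreases

Taking the partial derivative:
∂Y/∂X = -4X

∂Y/∂X = -4X < 0 (assuming positive values)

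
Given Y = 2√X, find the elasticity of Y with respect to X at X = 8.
Elasticity = 1/2

Elasticity = (dY/dX) · (X/Y)

dY/dX = 1/√X
At X = 8: dY/dX = √2/4, Y = 4·√2

Elasticity = (√2/4) · (8 / (4·√2)) = 1/2

Interpretation: for a small percentage change in X, the percentage change in Y is approximately 0.50 times as large.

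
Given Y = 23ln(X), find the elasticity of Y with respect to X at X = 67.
Elasticity = 1/ln(67) ≈ 0.2378

Elasticity = (dY/dX) · (X/Y)

dY/dX = 23/X
At X = 67: dY/dX = 23/67, Y = 23·ln(67)

Elasticity = (23/67) · (67 / (23·ln(67))) = 1/ln(67) ≈ 0.2378

Interpretation: for a small percentage change in X, the percentage change in Y is approximately 0.24 times as large.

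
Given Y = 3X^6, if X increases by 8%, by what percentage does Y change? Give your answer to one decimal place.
58.7%

For Y = 3X^6:
If X → X(1 + 0.08)
Then Y → Y · (1 + 0.08)^6
     ≈ Y · 1.5869

Percentage change = ((1 + 0.08)^6 − 1) × 100% ≈ 58.7%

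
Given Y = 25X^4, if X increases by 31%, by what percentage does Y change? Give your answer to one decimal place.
194.5%

For Y = 25X^4:
If X → X(1 + 0.31)
Then Y → Y · (1 + 0.31)^4
     ≈ Y · 2.9450

Percentage change = ((1 + 0.31)^4 − 1) × 100% ≈ 194.5%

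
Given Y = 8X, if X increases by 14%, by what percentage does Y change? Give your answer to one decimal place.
14.0%

For Y = 8X:
If X → X(1 + 0.14)
Then Y → Y · (1 + 0.14)^1
     = Y · 1.1400

Percentage change = ((1 + 0.14)^1 − 1) × 100% = 14.0%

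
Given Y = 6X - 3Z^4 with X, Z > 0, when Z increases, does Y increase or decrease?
Y decreases

Taking the partial derivative:
∂Y/∂Z = -12Z^3

∂Y/∂Z = -12Z^3 < 0 (assuming positive values)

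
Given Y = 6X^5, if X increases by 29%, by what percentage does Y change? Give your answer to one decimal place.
257.2%

For Y = 6X^5:
If X → X(1 + 0.29)
Then Y → Y · (1 + 0.29)^5
     ≈ Y · 3.5723

Percentage change = ((1 + 0.29)^5 − 1) × 100% ≈ 257.2%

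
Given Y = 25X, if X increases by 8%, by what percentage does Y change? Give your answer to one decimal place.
8.0%

For Y = 25X:
If X → X(1 + 0.08)
Then Y → Y · (1 + 0.08)^1
     = Y · 1.0800

Percentage change = ((1 + 0.08)^1 − 1) × 100% = 8.0%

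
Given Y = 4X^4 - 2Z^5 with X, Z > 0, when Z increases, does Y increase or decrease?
Y decreases

Taking the partial derivative:
∂Y/∂Z = -10Z^4

∂Y/∂Z = -10Z^4 < 0 (assuming positive values)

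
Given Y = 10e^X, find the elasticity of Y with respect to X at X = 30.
Elasticity = 30

Elasticity = (dY/dX) · (X/Y)

dY/dX = 10·e^X
At X = 30: dY/dX = 10·e^30, Y = 10·e^30

Elasticity = (10·e^30) · (30 / (10·e^30)) = 30

Interpretation: for a small percentage change in X, the percentage change in Y is approximately 30.00 times as large.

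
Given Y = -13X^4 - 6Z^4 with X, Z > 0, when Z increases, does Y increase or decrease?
Y decreases

Taking the partial derivative:
∂Y/∂Z = -24Z^3

∂Y/∂Z = -24Z^3 < 0 (assuming positive values)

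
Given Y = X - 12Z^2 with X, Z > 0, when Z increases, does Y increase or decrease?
Y decreases

Taking the partial derivative:
∂Y/∂Z = -24Z

∂Y/∂Z = -24Z < 0 (assuming positive values)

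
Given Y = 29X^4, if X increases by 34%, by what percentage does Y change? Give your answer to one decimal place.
222.4%

For Y = 29X^4:
If X → X(1 + 0.34)
Then Y → Y · (1 + 0.34)^4
     ≈ Y · 3.2242

Percentage change = ((1 + 0.34)^4 − 1) × 100% ≈ 222.4%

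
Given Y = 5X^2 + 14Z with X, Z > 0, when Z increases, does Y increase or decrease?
Y increases

Taking the partial derivative:
∂Y/∂Z = 14

∂Y/∂Z = 14 > 0 (assuming positive values)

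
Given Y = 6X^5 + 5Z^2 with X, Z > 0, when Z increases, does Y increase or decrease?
Y increases

Taking the partial derivative:
∂Y/∂Z = 10Z

∂Y/∂Z = 10Z > 0 (assuming positive values)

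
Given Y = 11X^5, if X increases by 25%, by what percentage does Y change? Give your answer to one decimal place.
205.2%

For Y = 11X^5:
If X → X(1 + 0.25)
Then Y → Y · (1 + 0.25)^5
     ≈ Y · 3.0518

Percentage change = ((1 + 0.25)^5 − 1) × 100% ≈ 205.2%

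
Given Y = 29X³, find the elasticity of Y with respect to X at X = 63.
Elasticity = 3

Elasticity = (dY/dX) · (X/Y)

dY/dX = 87·X²
At X = 63: dY/dX = 345303, Y = 7251363

Elasticity = 345303 · (63 / 7251363) = 3

Interpretation: for a small percentage change in X, the percentage change in Y is approximately 3.00 times as large.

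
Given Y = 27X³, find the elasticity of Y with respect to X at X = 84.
Elasticity = 3

Elasticity = (dY/dX) · (X/Y)

dY/dX = 81·X²
At X = 84: dY/dX = 571536, Y = 16003008

Elasticity = 571536 · (84 / 16003008) = 3

Interpretation: for a small percentage change in X, the percentage change in Y is approximately 3.00 times as large.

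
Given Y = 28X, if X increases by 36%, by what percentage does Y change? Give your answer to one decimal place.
36.0%

For Y = 28X:
If X → X(1 + 0.36)
Then Y → Y · (1 + 0.36)^1
     = Y · 1.3600

Percentage change = ((1 + 0.36)^1 − 1) × 100% = 36.0%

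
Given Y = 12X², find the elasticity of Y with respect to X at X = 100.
Elasticity = 2

Elasticity = (dY/dX) · (X/Y)

dY/dX = 24·X
At X = 100: dY/dX = 2400, Y = 120000

Elasticity = 2400 · (100 / 120000) = 2

Interpretation: for a small percentage change in X, the percentage change in Y is approximately 2.00 times as large.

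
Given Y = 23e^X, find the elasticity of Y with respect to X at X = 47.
Elasticity = 47

Elasticity = (dY/dX) · (X/Y)

dY/dX = 23·e^X
At X = 47: dY/dX = 23·e^47, Y = 23·e^47

Elasticity = (23·e^47) · (47 / (23·e^47)) = 47

Interpretation: for a small percentage change in X, the percentage change in Y is approximately 47.00 times as large.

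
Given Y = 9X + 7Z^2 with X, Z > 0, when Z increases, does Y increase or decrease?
Y increases

Taking the partial derivative:
∂Y/∂Z = 14Z

∂Y/∂Z = 14Z > 0 (assuming positive values)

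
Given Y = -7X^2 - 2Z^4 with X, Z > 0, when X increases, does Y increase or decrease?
Y decreases

Taking the partial derivative:
∂Y/∂X = -14X

∂Y/∂X = -14X < 0 (assuming positive values)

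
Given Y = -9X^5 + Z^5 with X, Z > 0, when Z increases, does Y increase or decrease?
Y increases

Taking the partial derivative:
∂Y/∂Z = 5Z^4

∂Y/∂Z = 5Z^4 > 0 (assuming positive values)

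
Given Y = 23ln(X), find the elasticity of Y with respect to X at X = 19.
Elasticity = 1/ln(19) ≈ 0.3396

Elasticity = (dY/dX) · (X/Y)

dY/dX = 23/X
At X = 19: dY/dX = 23/19, Y = 23·ln(19)

Elasticity = (23/19) · (19 / (23·ln(19))) = 1/ln(19) ≈ 0.3396

Interpretation: for a small percentage change in X, the percentage change in Y is approximately 0.34 times as large.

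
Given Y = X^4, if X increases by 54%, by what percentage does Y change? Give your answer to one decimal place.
462.4%

For Y = X^4:
If X → X(1 + 0.54)
Then Y → Y · (1 + 0.54)^4
     ≈ Y · 5.6245

Percentage change = ((1 + 0.54)^4 − 1) × 100% ≈ 462.4%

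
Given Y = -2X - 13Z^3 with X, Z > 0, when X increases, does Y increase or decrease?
Y decreases

Taking the partial derivative:
∂Y/∂X = -2

∂Y/∂X = -2 < 0 (assuming positive values)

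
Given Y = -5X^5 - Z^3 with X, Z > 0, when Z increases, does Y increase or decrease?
Y decreases

Taking the partial derivative:
∂Y/∂Z = -3Z^2

∂Y/∂Z = -3Z^2 < 0 (assuming positive values)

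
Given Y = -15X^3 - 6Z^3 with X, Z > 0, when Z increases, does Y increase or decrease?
Y decreases

Taking the partial derivative:
∂Y/∂Z = -18Z^2

∂Y/∂Z = -18Z^2 < 0 (assuming positive values)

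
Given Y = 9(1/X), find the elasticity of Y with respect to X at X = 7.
Elasticity = -1

Elasticity = (dY/dX) · (X/Y)

dY/dX = -9/X²
At X = 7: dY/dX = -9/49, Y = 9/7

Elasticity = (-9/49) · (7 / (9/7)) = -1

Interpretation: for a small percentage change in X, the percentage change in Y is approximately -1.00 times as large.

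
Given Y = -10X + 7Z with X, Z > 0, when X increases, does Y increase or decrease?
Y decreases

Taking the partial derivative:
∂Y/∂X = -10

∂Y/∂X = -10 < 0 (assuming positive values)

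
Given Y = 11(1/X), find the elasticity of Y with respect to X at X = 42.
Elasticity = -1

Elasticity = (dY/dX) · (X/Y)

dY/dX = -11/X²
At X = 42: dY/dX = -11/1764, Y = 11/42

Elasticity = (-11/1764) · (42 / (11/42)) = -1

Interpretation: for a small percentage change in X, the percentage change in Y is approximately -1.00 times as large.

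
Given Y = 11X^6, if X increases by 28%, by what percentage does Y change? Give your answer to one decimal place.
339.8%

For Y = 11X^6:
If X → X(1 + 0.28)
Then Y → Y · (1 + 0.28)^6
     ≈ Y · 4.3980

Percentage change = ((1 + 0.28)^6 − 1) × 100% ≈ 339.8%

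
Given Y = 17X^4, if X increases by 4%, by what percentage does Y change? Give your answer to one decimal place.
17.0%

For Y = 17X^4:
If X → X(1 + 0.04)
Then Y → Y · (1 + 0.04)^4
     ≈ Y · 1.1699

Percentage change = ((1 + 0.04)^4 − 1) × 100% ≈ 17.0%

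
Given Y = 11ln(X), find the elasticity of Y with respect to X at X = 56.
Elasticity = 1/ln(56) ≈ 0.2484

Elasticity = (dY/dX) · (X/Y)

dY/dX = 11/X
At X = 56: dY/dX = 11/56, Y = 11·ln(56)

Elasticity = (11/56) · (56 / (11·ln(56))) = 1/ln(56) ≈ 0.2484

Interpretation: for a small percentage change in X, the percentage change in Y is approximately 0.25 times as large.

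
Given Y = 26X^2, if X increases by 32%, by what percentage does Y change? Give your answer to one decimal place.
74.2%

For Y = 26X^2:
If X → X(1 + 0.32)
Then Y → Y · (1 + 0.32)^2
     = Y · 1.7424

Percentage change = ((1 + 0.32)^2 − 1) × 100% ≈ 74.2%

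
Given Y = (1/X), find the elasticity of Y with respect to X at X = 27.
Elasticity = -1

Elasticity = (dY/dX) · (X/Y)

dY/dX = -1/X²
At X = 27: dY/dX = -1/729, Y = 1/27

Elasticity = (-1/729) · (27 / (1/27)) = -1

Interpretation: for a small percentage change in X, the percentage change in Y is approximately -1.00 times as large.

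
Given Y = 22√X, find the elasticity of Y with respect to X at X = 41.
Elasticity = 1/2

Elasticity = (dY/dX) · (X/Y)

dY/dX = 11/√X
At X = 41: dY/dX = 11·√41/41, Y = 22·√41

Elasticity = (11·√41/41) · (41 / (22·√41)) = 1/2

Interpretation: for a small percentage change in X, the percentage change in Y is approximately 0.50 times as large.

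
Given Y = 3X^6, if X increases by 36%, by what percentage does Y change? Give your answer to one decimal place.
532.8%

For Y = 3X^6:
If X → X(1 + 0.36)
Then Y → Y · (1 + 0.36)^6
     ≈ Y · 6.3275

Percentage change = ((1 + 0.36)^6 − 1) × 100% ≈ 532.8%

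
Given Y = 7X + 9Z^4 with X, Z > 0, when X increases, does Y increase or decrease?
Y increases

Taking the partial derivative:
∂Y/∂X = 7

∂Y/∂X = 7 > 0 (assuming positive values)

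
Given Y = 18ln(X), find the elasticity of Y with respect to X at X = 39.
Elasticity = 1/ln(39) ≈ 0.2730

Elasticity = (dY/dX) · (X/Y)

dY/dX = 18/X
At X = 39: dY/dX = 6/13, Y = 18·ln(39)

Elasticity = (6/13) · (39 / (18·ln(39))) = 1/ln(39) ≈ 0.2730

Interpretation: for a small percentage change in X, the percentage change in Y is approximately 0.27 times as large.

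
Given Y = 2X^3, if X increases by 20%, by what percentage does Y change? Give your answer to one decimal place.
72.8%

For Y = 2X^3:
If X → X(1 + 0.2)
Then Y → Y · (1 + 0.2)^3
     = Y · 1.7280

Percentage change = ((1 + 0.2)^3 − 1) × 100% = 72.8%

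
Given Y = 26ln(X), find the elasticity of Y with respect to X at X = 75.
Elasticity = 1/ln(75) ≈ 0.2316

Elasticity = (dY/dX) · (X/Y)

dY/dX = 26/X
At X = 75: dY/dX = 26/75, Y = 26·ln(75)

Elasticity = (26/75) · (75 / (26·ln(75))) = 1/ln(75) ≈ 0.2316

Interpretation: for a small percentage change in X, the percentage change in Y is approximately 0.23 times as large.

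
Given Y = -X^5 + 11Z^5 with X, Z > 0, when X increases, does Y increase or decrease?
Y decreases

Taking the partial derivative:
∂Y/∂X = -5X^4

∂Y/∂X = -5X^4 < 0 (assuming positive values)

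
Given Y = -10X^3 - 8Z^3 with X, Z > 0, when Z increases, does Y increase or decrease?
Y decreases

Taking the partial derivative:
∂Y/∂Z = -24Z^2

∂Y/∂Z = -24Z^2 < 0 (assuming positive values)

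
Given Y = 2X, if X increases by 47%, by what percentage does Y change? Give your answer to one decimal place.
47.0%

For Y = 2X:
If X → X(1 + 0.47)
Then Y → Y · (1 + 0.47)^1
     = Y · 1.4700

Percentage change = ((1 + 0.47)^1 − 1) × 100% = 47.0%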